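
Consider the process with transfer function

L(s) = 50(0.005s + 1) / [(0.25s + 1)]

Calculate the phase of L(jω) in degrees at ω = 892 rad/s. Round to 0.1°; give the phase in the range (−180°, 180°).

-12.4°

At ω = 892 rad/s:
zero (1 + j892·0.005) = 1 + j4.46 → |·| ≈ 4.5707, ∠ ≈ 77.36°
pole (1 + j892·0.25) = 1 + j223 → |·| ≈ 223, ∠ ≈ 89.74°
∠L = (77.36°) − (89.74°) = -12.38°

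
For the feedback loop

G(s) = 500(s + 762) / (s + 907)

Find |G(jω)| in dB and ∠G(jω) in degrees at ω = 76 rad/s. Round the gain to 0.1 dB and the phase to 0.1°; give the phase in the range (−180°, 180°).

At s = jω = j76:
zero (s+762): 762 + j76 → |·| = √(762²+76²) = √586420 ≈ 765.78, ∠ = arctan(76/762) ≈ 5.70°
pole (s+907): 907 + j76 → |·| = √(907²+76²) = √828425 ≈ 910.18, ∠ = arctan(76/907) ≈ 4.79°
|G| = 500 · 765.78 / 910.18 ≈ 420.68
Gain = 20 log₁₀(420.68) ≈ 52.48 dB
∠G = 5.70° − 4.79° = 0.91°

52.5 dB, 0.9°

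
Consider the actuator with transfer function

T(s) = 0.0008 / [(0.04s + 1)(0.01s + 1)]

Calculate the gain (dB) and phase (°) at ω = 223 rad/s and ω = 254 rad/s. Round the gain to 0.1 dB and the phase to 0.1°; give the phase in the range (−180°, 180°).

ω = 223: -88.8 dB, -149.5°; ω = 254: -90.8 dB, -152.9°

At ω = 223 rad/s:
pole (1 + j223·0.04) = 1 + j8.92 → |·| ≈ 8.9759, ∠ ≈ 83.60°
pole (1 + j223·0.01) = 1 + j2.23 → |·| ≈ 2.444, ∠ ≈ 65.85°
|T| = 0.0008 · 1 / (8.9759 · 2.444) ≈ 3.6468e-05
Gain = 20 log₁₀(3.6468e-05) ≈ -88.76 dB
∠T = (0°) − (83.60° + 65.85°) = -149.45°

At ω = 254 rad/s:
pole (1 + j254·0.04) = 1 + j10.16 → |·| ≈ 10.209, ∠ ≈ 84.38°
pole (1 + j254·0.01) = 1 + j2.54 → |·| ≈ 2.7298, ∠ ≈ 68.51°
|T| = 0.0008 · 1 / (10.209 · 2.7298) ≈ 2.8706e-05
Gain = 20 log₁₀(2.8706e-05) ≈ -90.84 dB
∠T = (0°) − (84.38° + 68.51°) = -152.89°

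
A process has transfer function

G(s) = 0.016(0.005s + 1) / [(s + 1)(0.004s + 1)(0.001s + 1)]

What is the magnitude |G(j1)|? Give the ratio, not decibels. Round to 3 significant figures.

At ω = 1 rad/s:
zero (1 + j1·0.005) = 1 + j0.005 → |·| ≈ 1, ∠ ≈ 0.29°
pole (1 + j1·1) = 1 + j1 → |·| ≈ 1.4142, ∠ ≈ 45.00°
pole (1 + j1·0.004) = 1 + j0.004 → |·| ≈ 1, ∠ ≈ 0.23°
pole (1 + j1·0.001) = 1 + j0.001 → |·| ≈ 1, ∠ ≈ 0.06°
|G| = 0.016 · 1 / (1.4142 · 1 · 1) ≈ 0.011314

0.0113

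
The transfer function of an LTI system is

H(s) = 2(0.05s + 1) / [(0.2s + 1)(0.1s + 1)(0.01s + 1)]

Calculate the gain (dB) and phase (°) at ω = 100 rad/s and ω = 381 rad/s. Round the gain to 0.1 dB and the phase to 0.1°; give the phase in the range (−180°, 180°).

ω = 100: -28.9 dB, -137.7°; ω = 381: -49.5 dB, -166.0°

At ω = 100 rad/s:
zero (1 + j100·0.05) = 1 + j5 → |·| ≈ 5.099, ∠ ≈ 78.69°
pole (1 + j100·0.2) = 1 + j20 → |·| ≈ 20.025, ∠ ≈ 87.14°
pole (1 + j100·0.1) = 1 + j10 → |·| ≈ 10.05, ∠ ≈ 84.29°
pole (1 + j100·0.01) = 1 + j1 → |·| ≈ 1.4142, ∠ ≈ 45.00°
|H| = 2 · 5.099 / (20.025 · 10.05 · 1.4142) ≈ 0.035832
Gain = 20 log₁₀(0.035832) ≈ -28.91 dB
∠H = (78.69°) − (87.14° + 84.29° + 45.00°) = -137.74°

At ω = 381 rad/s:
zero (1 + j381·0.05) = 1 + j19.05 → |·| ≈ 19.076, ∠ ≈ 87.00°
pole (1 + j381·0.2) = 1 + j76.2 → |·| ≈ 76.207, ∠ ≈ 89.25°
pole (1 + j381·0.1) = 1 + j38.1 → |·| ≈ 38.113, ∠ ≈ 88.50°
pole (1 + j381·0.01) = 1 + j3.81 → |·| ≈ 3.939, ∠ ≈ 75.29°
|H| = 2 · 19.076 / (76.207 · 38.113 · 3.939) ≈ 0.0033348
Gain = 20 log₁₀(0.0033348) ≈ -49.54 dB
∠H = (87.00°) − (89.25° + 88.50° + 75.29°) = -166.04°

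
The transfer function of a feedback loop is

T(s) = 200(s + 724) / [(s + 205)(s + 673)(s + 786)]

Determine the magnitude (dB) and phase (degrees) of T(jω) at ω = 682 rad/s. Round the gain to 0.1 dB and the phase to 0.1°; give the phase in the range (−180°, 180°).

At s = jω = j682:
zero (s+724): 724 + j682 → |·| = √(724²+682²) = √989300 ≈ 994.64, ∠ = arctan(682/724) ≈ 43.29°
pole (s+205): 205 + j682 → |·| = √(205²+682²) = √507149 ≈ 712.14, ∠ = arctan(682/205) ≈ 73.27°
pole (s+673): 673 + j682 → |·| = √(673²+682²) = √918053 ≈ 958.15, ∠ = arctan(682/673) ≈ 45.38°
pole (s+786): 786 + j682 → |·| = √(786²+682²) = √1082920 ≈ 1040.6, ∠ = arctan(682/786) ≈ 40.95°
|T| = 200 · 994.64 / 7.1004e+08 ≈ 0.00028016
Gain = 20 log₁₀(0.00028016) ≈ -71.05 dB
∠T = 43.29° − 159.60° = -116.31°

-71.1 dB, -116.3°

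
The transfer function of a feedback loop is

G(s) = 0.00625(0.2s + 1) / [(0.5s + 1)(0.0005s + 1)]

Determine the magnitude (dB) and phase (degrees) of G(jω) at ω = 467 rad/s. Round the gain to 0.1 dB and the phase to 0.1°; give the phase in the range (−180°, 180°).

At ω = 467 rad/s:
zero (1 + j467·0.2) = 1 + j93.4 → |·| ≈ 93.405, ∠ ≈ 89.39°
pole (1 + j467·0.5) = 1 + j233.5 → |·| ≈ 233.5, ∠ ≈ 89.75°
pole (1 + j467·0.0005) = 1 + j0.2335 → |·| ≈ 1.0269, ∠ ≈ 13.14°
|G| = 0.00625 · 93.405 / (233.5 · 1.0269) ≈ 0.0024346
Gain = 20 log₁₀(0.0024346) ≈ -52.27 dB
∠G = (89.39°) − (89.75° + 13.14°) = -13.50°

-52.3 dB, -13.5°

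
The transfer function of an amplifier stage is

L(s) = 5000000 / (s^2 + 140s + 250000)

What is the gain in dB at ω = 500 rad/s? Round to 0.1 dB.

At s = jω = j500:
quadratic: (j500)² + 140·j500 + 250000 = 0 + j70000 → |·| ≈ 70000, ∠ ≈ 90.00°
|L| = 5000000 / 70000 ≈ 71.429
Gain = 20 log₁₀(71.429) ≈ 37.08 dB

37.1 dB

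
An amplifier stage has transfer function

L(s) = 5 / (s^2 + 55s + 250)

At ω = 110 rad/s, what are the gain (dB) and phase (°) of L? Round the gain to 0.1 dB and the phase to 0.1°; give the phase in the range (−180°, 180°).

Substitute s = j110:
Numerator: 5 = 5 + j0
Denominator: (j110)^2 + 55(j110) + 250 = -11850 + j6050
|N| = √(5² + 0²) ≈ 5, ∠N ≈ 0.00°
|D| = √(11850² + 6050²) ≈ 13305, ∠D ≈ 152.95°
|L| = 5 / 13305 ≈ 0.0003758
Gain = 20 log₁₀(0.0003758) ≈ -68.50 dB
∠L = 0.00° − 152.95° = -152.95°

-68.5 dB, -153.0°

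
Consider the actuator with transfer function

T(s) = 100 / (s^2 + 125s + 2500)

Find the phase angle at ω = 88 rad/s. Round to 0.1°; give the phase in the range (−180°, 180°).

Substitute s = j88:
Numerator: 100 = 100 + j0
Denominator: (j88)^2 + 125(j88) + 2500 = -5244 + j11000
|N| = √(100² + 0²) ≈ 100, ∠N ≈ 0.00°
|D| = √(5244² + 11000²) ≈ 12186, ∠D ≈ 115.49°
∠T = 0.00° − 115.49° = -115.49°

-115.5°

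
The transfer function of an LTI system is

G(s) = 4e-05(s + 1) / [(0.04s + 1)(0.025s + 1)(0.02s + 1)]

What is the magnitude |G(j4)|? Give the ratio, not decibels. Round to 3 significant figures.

0.000162

At ω = 4 rad/s:
zero (1 + j4·1) = 1 + j4 → |·| ≈ 4.1231, ∠ ≈ 75.96°
pole (1 + j4·0.04) = 1 + j0.16 → |·| ≈ 1.0127, ∠ ≈ 9.09°
pole (1 + j4·0.025) = 1 + j0.1 → |·| ≈ 1.005, ∠ ≈ 5.71°
pole (1 + j4·0.02) = 1 + j0.08 → |·| ≈ 1.0032, ∠ ≈ 4.57°
|G| = 4e-05 · 4.1231 / (1.0127 · 1.005 · 1.0032) ≈ 0.00016153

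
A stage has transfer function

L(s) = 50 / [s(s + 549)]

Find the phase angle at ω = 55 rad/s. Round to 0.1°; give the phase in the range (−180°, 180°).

At s = jω = j55:
pole (s+549): 549 + j55 → |·| = √(549²+55²) = √304426 ≈ 551.75, ∠ = arctan(55/549) ≈ 5.72°
pole at origin: |s| = 55, ∠ = 90.00° (in denominator)
∠L = 0.00° − 95.72° = -95.72°

-95.7°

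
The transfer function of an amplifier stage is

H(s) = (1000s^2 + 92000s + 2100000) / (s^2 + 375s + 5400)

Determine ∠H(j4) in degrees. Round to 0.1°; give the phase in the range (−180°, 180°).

-5.6°

Substitute s = j4:
Numerator: 1000(j4)^2 + 92000(j4) + 2100000 = 2084000 + j368000
Denominator: (j4)^2 + 375(j4) + 5400 = 5384 + j1500
|N| = √(2084000² + 368000²) ≈ 2.1162e+06, ∠N ≈ 10.01°
|D| = √(5384² + 1500²) ≈ 5589, ∠D ≈ 15.57°
∠H = 10.01° − 15.57° = -5.56°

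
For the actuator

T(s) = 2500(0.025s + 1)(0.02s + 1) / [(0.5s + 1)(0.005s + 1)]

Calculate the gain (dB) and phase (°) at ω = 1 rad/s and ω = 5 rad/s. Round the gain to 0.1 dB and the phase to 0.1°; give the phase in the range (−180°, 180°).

At ω = 1 rad/s:
zero (1 + j1·0.025) = 1 + j0.025 → |·| ≈ 1.0003, ∠ ≈ 1.43°
zero (1 + j1·0.02) = 1 + j0.02 → |·| ≈ 1.0002, ∠ ≈ 1.15°
pole (1 + j1·0.5) = 1 + j0.5 → |·| ≈ 1.118, ∠ ≈ 26.57°
pole (1 + j1·0.005) = 1 + j0.005 → |·| ≈ 1, ∠ ≈ 0.29°
|T| = 2500 · 1.0003 · 1.0002 / (1.118 · 1) ≈ 2237.3
Gain = 20 log₁₀(2237.3) ≈ 66.99 dB
∠T = (1.43° + 1.15°) − (26.57° + 0.29°) = -24.28°

At ω = 5 rad/s:
zero (1 + j5·0.025) = 1 + j0.125 → |·| ≈ 1.0078, ∠ ≈ 7.13°
zero (1 + j5·0.02) = 1 + j0.1 → |·| ≈ 1.005, ∠ ≈ 5.71°
pole (1 + j5·0.5) = 1 + j2.5 → |·| ≈ 2.6926, ∠ ≈ 68.20°
pole (1 + j5·0.005) = 1 + j0.025 → |·| ≈ 1.0003, ∠ ≈ 1.43°
|T| = 2500 · 1.0078 · 1.005 / (2.6926 · 1.0003) ≈ 940.11
Gain = 20 log₁₀(940.11) ≈ 59.46 dB
∠T = (7.13° + 5.71°) − (68.20° + 1.43°) = -56.79°

ω = 1: 67.0 dB, -24.3°; ω = 5: 59.5 dB, -56.8°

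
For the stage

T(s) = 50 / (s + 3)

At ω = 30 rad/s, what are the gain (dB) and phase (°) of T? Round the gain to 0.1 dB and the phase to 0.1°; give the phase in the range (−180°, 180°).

At s = jω = j30:
pole (s+3): 3 + j30 → |·| = √(3²+30²) = √909 ≈ 30.15, ∠ = arctan(30/3) ≈ 84.29°
|T| = 50 / 30.15 ≈ 1.6584
Gain = 20 log₁₀(1.6584) ≈ 4.39 dB
∠T = 0.00° − 84.29° = -84.29°

4.4 dB, -84.3°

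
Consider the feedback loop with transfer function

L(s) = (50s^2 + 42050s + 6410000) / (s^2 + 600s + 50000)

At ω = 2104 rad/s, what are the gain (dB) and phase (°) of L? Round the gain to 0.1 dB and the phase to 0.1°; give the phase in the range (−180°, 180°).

Substitute s = j2104:
Numerator: 50(j2104)^2 + 42050(j2104) + 6410000 = -214930800 + j88473200
Denominator: (j2104)^2 + 600(j2104) + 50000 = -4376816 + j1262400
|N| = √(214930800² + 88473200²) ≈ 2.3243e+08, ∠N ≈ 157.63°
|D| = √(4376816² + 1262400²) ≈ 4.5552e+06, ∠D ≈ 163.91°
|L| = 2.3243e+08 / 4.5552e+06 ≈ 51.025
Gain = 20 log₁₀(51.025) ≈ 34.16 dB
∠L = 157.63° − 163.91° = -6.28°

34.2 dB, -6.3°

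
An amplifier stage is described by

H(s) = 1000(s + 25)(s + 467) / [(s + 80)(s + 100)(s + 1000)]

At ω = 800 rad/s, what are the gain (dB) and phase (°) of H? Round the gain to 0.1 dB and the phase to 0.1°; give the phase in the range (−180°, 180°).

At s = jω = j800:
zero (s+25): 25 + j800 → |·| = √(25²+800²) = √640625 ≈ 800.39, ∠ = arctan(800/25) ≈ 88.21°
zero (s+467): 467 + j800 → |·| = √(467²+800²) = √858089 ≈ 926.33, ∠ = arctan(800/467) ≈ 59.73°
pole (s+80): 80 + j800 → |·| = √(80²+800²) = √646400 ≈ 803.99, ∠ = arctan(800/80) ≈ 84.29°
pole (s+100): 100 + j800 → |·| = √(100²+800²) = √650000 ≈ 806.23, ∠ = arctan(800/100) ≈ 82.87°
pole (s+1000): 1000 + j800 → |·| = √(1000²+800²) = √1640000 ≈ 1280.6, ∠ = arctan(800/1000) ≈ 38.66°
|H| = 1000 · 7.4143e+05 / 8.3009e+08 ≈ 0.89319
Gain = 20 log₁₀(0.89319) ≈ -0.98 dB
∠H = 147.94° − 205.82° = -57.88°

-1.0 dB, -57.9°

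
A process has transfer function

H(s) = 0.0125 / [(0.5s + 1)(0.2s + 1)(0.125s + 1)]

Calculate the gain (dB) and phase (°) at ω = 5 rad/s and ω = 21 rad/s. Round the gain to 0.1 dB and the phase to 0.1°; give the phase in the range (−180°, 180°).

At ω = 5 rad/s:
pole (1 + j5·0.5) = 1 + j2.5 → |·| ≈ 2.6926, ∠ ≈ 68.20°
pole (1 + j5·0.2) = 1 + j1 → |·| ≈ 1.4142, ∠ ≈ 45.00°
pole (1 + j5·0.125) = 1 + j0.625 → |·| ≈ 1.1792, ∠ ≈ 32.01°
|H| = 0.0125 · 1 / (2.6926 · 1.4142 · 1.1792) ≈ 0.0027838
Gain = 20 log₁₀(0.0027838) ≈ -51.11 dB
∠H = (0°) − (68.20° + 45.00° + 32.01°) = -145.21°

At ω = 21 rad/s:
pole (1 + j21·0.5) = 1 + j10.5 → |·| ≈ 10.548, ∠ ≈ 84.56°
pole (1 + j21·0.2) = 1 + j4.2 → |·| ≈ 4.3174, ∠ ≈ 76.61°
pole (1 + j21·0.125) = 1 + j2.625 → |·| ≈ 2.809, ∠ ≈ 69.15°
|H| = 0.0125 · 1 / (10.548 · 4.3174 · 2.809) ≈ 9.7716e-05
Gain = 20 log₁₀(9.7716e-05) ≈ -80.20 dB
∠H = (0°) − (84.56° + 76.61° + 69.15°) = -230.32° ≡ 129.68° (principal value)

ω = 5: -51.1 dB, -145.2°; ω = 21: -80.2 dB, 129.7°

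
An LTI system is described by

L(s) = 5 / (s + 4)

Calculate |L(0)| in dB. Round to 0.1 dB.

L(0) = 5 / (4) = 1.25
20 log₁₀(1.25) ≈ 1.94 dB

1.9 dB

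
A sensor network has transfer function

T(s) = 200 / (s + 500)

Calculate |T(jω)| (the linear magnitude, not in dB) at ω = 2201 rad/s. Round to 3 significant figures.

Substitute s = j2201:
Numerator: 200 = 200 + j0
Denominator: (j2201) + 500 = 500 + j2201
|N| = √(200² + 0²) ≈ 200, ∠N ≈ 0.00°
|D| = √(500² + 2201²) ≈ 2257.1, ∠D ≈ 77.20°
|T| = 200 / 2257.1 ≈ 0.088609

0.0886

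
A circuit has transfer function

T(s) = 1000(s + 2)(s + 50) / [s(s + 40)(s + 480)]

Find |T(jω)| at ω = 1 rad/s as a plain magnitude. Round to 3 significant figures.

5.82

At s = jω = j1:
zero (s+2): 2 + j1 → |·| = √(2²+1²) = √5 ≈ 2.2361, ∠ = arctan(1/2) ≈ 26.57°
zero (s+50): 50 + j1 → |·| = √(50²+1²) = √2501 ≈ 50.01, ∠ = arctan(1/50) ≈ 1.15°
pole (s+40): 40 + j1 → |·| = √(40²+1²) = √1601 ≈ 40.012, ∠ = arctan(1/40) ≈ 1.43°
pole (s+480): 480 + j1 → |·| = √(480²+1²) = √230401 ≈ 480, ∠ = arctan(1/480) ≈ 0.12°
pole at origin: |s| = 1, ∠ = 90.00° (in denominator)
|T| = 1000 · 111.83 / 19206 ≈ 5.8227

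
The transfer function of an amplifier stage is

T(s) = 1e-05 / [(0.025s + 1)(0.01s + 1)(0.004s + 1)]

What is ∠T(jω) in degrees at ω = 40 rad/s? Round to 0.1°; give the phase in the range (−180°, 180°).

At ω = 40 rad/s:
pole (1 + j40·0.025) = 1 + j1 → |·| ≈ 1.4142, ∠ ≈ 45.00°
pole (1 + j40·0.01) = 1 + j0.4 → |·| ≈ 1.077, ∠ ≈ 21.80°
pole (1 + j40·0.004) = 1 + j0.16 → |·| ≈ 1.0127, ∠ ≈ 9.09°
∠T = (0°) − (45.00° + 21.80° + 9.09°) = -75.89°

-75.9°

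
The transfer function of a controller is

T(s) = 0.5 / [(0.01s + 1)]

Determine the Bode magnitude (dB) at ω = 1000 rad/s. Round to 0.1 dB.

At ω = 1000 rad/s:
pole (1 + j1000·0.01) = 1 + j10 → |·| ≈ 10.05, ∠ ≈ 84.29°
|T| = 0.5 · 1 / (10.05) ≈ 0.049751
Gain = 20 log₁₀(0.049751) ≈ -26.06 dB

-26.1 dB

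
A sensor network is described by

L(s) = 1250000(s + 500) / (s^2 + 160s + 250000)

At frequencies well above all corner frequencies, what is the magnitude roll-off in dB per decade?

Each pole contributes −20 dB/decade at high frequency; each zero contributes +20 dB/decade.
Net: 1 zero(s) − 2 pole(s) → -20 dB/decade.

-20 dB/decade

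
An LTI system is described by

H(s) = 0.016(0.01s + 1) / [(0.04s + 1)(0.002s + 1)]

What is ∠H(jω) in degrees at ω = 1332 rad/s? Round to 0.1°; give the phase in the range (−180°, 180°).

At ω = 1332 rad/s:
zero (1 + j1332·0.01) = 1 + j13.32 → |·| ≈ 13.357, ∠ ≈ 85.71°
pole (1 + j1332·0.04) = 1 + j53.28 → |·| ≈ 53.289, ∠ ≈ 88.92°
pole (1 + j1332·0.002) = 1 + j2.664 → |·| ≈ 2.8455, ∠ ≈ 69.43°
∠H = (85.71°) − (88.92° + 69.43°) = -72.64°

-72.6°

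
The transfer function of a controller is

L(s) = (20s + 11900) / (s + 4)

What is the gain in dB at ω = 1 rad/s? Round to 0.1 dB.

Substitute s = j1:
Numerator: 20(j1) + 11900 = 11900 + j20
Denominator: (j1) + 4 = 4 + j1
|N| = √(11900² + 20²) ≈ 11900, ∠N ≈ 0.10°
|D| = √(4² + 1²) ≈ 4.1231, ∠D ≈ 14.04°
|L| = 11900 / 4.1231 ≈ 2886.2
Gain = 20 log₁₀(2886.2) ≈ 69.21 dB

69.2 dB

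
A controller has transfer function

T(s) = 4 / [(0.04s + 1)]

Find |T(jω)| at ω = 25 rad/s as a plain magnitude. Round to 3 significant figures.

2.83

At ω = 25 rad/s:
pole (1 + j25·0.04) = 1 + j1 → |·| ≈ 1.4142, ∠ ≈ 45.00°
|T| = 4 · 1 / (1.4142) ≈ 2.8285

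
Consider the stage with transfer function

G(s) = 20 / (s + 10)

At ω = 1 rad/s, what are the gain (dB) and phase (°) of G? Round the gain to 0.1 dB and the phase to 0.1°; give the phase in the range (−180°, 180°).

At s = jω = j1:
pole (s+10): 10 + j1 → |·| = √(10²+1²) = √101 ≈ 10.05, ∠ = arctan(1/10) ≈ 5.71°
|G| = 20 / 10.05 ≈ 1.99
Gain = 20 log₁₀(1.99) ≈ 5.98 dB
∠G = 0.00° − 5.71° = -5.71°

6.0 dB, -5.7°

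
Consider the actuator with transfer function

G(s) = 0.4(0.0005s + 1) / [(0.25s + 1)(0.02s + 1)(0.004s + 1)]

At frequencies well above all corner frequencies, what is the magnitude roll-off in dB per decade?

-40 dB/decade

Each pole contributes −20 dB/decade at high frequency; each zero contributes +20 dB/decade.
Net: 1 zero(s) − 3 pole(s) → -40 dB/decade.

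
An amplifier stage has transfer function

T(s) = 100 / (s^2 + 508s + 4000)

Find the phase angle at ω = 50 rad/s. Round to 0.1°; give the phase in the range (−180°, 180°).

-86.6°

Substitute s = j50:
Numerator: 100 = 100 + j0
Denominator: (j50)^2 + 508(j50) + 4000 = 1500 + j25400
|N| = √(100² + 0²) ≈ 100, ∠N ≈ 0.00°
|D| = √(1500² + 25400²) ≈ 25444, ∠D ≈ 86.62°
∠T = 0.00° − 86.62° = -86.62°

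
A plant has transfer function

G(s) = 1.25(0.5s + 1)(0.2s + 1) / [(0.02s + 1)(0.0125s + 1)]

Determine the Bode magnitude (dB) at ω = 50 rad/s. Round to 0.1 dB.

45.5 dB

At ω = 50 rad/s:
zero (1 + j50·0.5) = 1 + j25 → |·| ≈ 25.02, ∠ ≈ 87.71°
zero (1 + j50·0.2) = 1 + j10 → |·| ≈ 10.05, ∠ ≈ 84.29°
pole (1 + j50·0.02) = 1 + j1 → |·| ≈ 1.4142, ∠ ≈ 45.00°
pole (1 + j50·0.0125) = 1 + j0.625 → |·| ≈ 1.1792, ∠ ≈ 32.01°
|G| = 1.25 · 25.02 · 10.05 / (1.4142 · 1.1792) ≈ 188.48
Gain = 20 log₁₀(188.48) ≈ 45.51 dB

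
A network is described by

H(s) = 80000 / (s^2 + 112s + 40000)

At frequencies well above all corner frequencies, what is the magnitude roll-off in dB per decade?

Each pole contributes −20 dB/decade at high frequency; each zero contributes +20 dB/decade.
Net: 0 zero(s) − 2 pole(s) → -40 dB/decade.

-40 dB/decade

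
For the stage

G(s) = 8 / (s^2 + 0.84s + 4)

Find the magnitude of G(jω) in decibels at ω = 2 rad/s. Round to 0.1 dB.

At s = jω = j2:
quadratic: (j2)² + 0.84·j2 + 4 = 0 + j1.68 → |·| ≈ 1.68, ∠ ≈ 90.00°
|G| = 8 / 1.68 ≈ 4.7619
Gain = 20 log₁₀(4.7619) ≈ 13.56 dB

13.6 dB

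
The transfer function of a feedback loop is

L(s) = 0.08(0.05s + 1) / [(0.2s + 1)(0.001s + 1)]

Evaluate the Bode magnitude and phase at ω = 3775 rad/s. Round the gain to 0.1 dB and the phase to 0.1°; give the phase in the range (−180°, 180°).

At ω = 3775 rad/s:
zero (1 + j3775·0.05) = 1 + j188.75 → |·| ≈ 188.75, ∠ ≈ 89.70°
pole (1 + j3775·0.2) = 1 + j755 → |·| ≈ 755, ∠ ≈ 89.92°
pole (1 + j3775·0.001) = 1 + j3.775 → |·| ≈ 3.9052, ∠ ≈ 75.16°
|L| = 0.08 · 188.75 / (755 · 3.9052) ≈ 0.0051214
Gain = 20 log₁₀(0.0051214) ≈ -45.81 dB
∠L = (89.70°) − (89.92° + 75.16°) = -75.38°

-45.8 dB, -75.4°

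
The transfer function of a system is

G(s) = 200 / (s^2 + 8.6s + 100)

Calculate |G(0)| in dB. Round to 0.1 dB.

G(0) = 200 / 100 = 2
20 log₁₀(2) ≈ 6.02 dB

6.0 dB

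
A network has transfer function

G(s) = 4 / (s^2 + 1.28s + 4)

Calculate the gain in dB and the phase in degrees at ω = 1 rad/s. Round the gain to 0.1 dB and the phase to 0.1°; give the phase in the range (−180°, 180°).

At s = jω = j1:
quadratic: (j1)² + 1.28·j1 + 4 = 3 + j1.28 → |·| ≈ 3.2617, ∠ ≈ 23.11°
|G| = 4 / 3.2617 ≈ 1.2264
Gain = 20 log₁₀(1.2264) ≈ 1.77 dB
∠G = 0.00° − 23.11° = -23.11°

1.8 dB, -23.1°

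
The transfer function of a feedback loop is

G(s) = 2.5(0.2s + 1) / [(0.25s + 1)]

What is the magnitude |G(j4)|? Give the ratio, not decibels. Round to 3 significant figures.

2.26

At ω = 4 rad/s:
zero (1 + j4·0.2) = 1 + j0.8 → |·| ≈ 1.2806, ∠ ≈ 38.66°
pole (1 + j4·0.25) = 1 + j1 → |·| ≈ 1.4142, ∠ ≈ 45.00°
|G| = 2.5 · 1.2806 / (1.4142) ≈ 2.2638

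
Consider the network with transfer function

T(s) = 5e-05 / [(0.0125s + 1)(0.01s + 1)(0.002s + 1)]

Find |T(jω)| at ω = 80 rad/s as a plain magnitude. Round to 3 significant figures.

At ω = 80 rad/s:
pole (1 + j80·0.0125) = 1 + j1 → |·| ≈ 1.4142, ∠ ≈ 45.00°
pole (1 + j80·0.01) = 1 + j0.8 → |·| ≈ 1.2806, ∠ ≈ 38.66°
pole (1 + j80·0.002) = 1 + j0.16 → |·| ≈ 1.0127, ∠ ≈ 9.09°
|T| = 5e-05 · 1 / (1.4142 · 1.2806 · 1.0127) ≈ 2.7262e-05

2.73e-05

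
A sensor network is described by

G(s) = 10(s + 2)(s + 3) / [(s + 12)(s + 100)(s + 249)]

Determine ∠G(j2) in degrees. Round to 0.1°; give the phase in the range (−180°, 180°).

67.6°

At s = jω = j2:
zero (s+2): 2 + j2 → |·| = √(2²+2²) = √8 ≈ 2.8284, ∠ = arctan(2/2) ≈ 45.00°
zero (s+3): 3 + j2 → |·| = √(3²+2²) = √13 ≈ 3.6056, ∠ = arctan(2/3) ≈ 33.69°
pole (s+12): 12 + j2 → |·| = √(12²+2²) = √148 ≈ 12.166, ∠ = arctan(2/12) ≈ 9.46°
pole (s+100): 100 + j2 → |·| = √(100²+2²) = √10004 ≈ 100.02, ∠ = arctan(2/100) ≈ 1.15°
pole (s+249): 249 + j2 → |·| = √(249²+2²) = √62005 ≈ 249.01, ∠ = arctan(2/249) ≈ 0.46°
∠G = 78.69° − 11.07° = 67.62°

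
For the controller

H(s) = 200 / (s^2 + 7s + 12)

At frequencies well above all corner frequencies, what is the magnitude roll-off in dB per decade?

-40 dB/decade

Each pole contributes −20 dB/decade at high frequency; each zero contributes +20 dB/decade.
Net: 0 zero(s) − 2 pole(s) → -40 dB/decade.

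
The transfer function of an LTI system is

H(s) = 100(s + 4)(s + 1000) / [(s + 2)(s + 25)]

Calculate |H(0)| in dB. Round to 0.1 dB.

78.1 dB

H(0) = 100·4·1000 / (2·25) = 8000
20 log₁₀(8000) ≈ 78.06 dB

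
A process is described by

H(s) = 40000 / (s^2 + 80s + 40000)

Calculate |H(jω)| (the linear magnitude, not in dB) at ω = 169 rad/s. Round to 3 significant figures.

2.26

At s = jω = j169:
quadratic: (j169)² + 80·j169 + 40000 = 11439 + j13520 → |·| ≈ 17710, ∠ ≈ 49.77°
|H| = 40000 / 17710 ≈ 2.2586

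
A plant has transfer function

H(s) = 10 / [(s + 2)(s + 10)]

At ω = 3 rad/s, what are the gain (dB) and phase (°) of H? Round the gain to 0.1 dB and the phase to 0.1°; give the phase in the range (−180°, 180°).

-11.5 dB, -73.0°

At s = jω = j3:
pole (s+2): 2 + j3 → |·| = √(2²+3²) = √13 ≈ 3.6056, ∠ = arctan(3/2) ≈ 56.31°
pole (s+10): 10 + j3 → |·| = √(10²+3²) = √109 ≈ 10.44, ∠ = arctan(3/10) ≈ 16.70°
|H| = 10 / 37.642 ≈ 0.26566
Gain = 20 log₁₀(0.26566) ≈ -11.51 dB
∠H = 0.00° − 73.01° = -73.01°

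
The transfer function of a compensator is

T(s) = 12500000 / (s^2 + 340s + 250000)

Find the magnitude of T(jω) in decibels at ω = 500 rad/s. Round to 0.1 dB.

37.3 dB

At s = jω = j500:
quadratic: (j500)² + 340·j500 + 250000 = 0 + j170000 → |·| ≈ 1.7e+05, ∠ ≈ 90.00°
|T| = 12500000 / 1.7e+05 ≈ 73.529
Gain = 20 log₁₀(73.529) ≈ 37.33 dB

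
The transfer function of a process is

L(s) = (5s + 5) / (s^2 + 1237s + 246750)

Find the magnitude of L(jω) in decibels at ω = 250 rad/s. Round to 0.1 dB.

-49.2 dB

Substitute s = j250:
Numerator: 5(j250) + 5 = 5 + j1250
Denominator: (j250)^2 + 1237(j250) + 246750 = 184250 + j309250
|N| = √(5² + 1250²) ≈ 1250, ∠N ≈ 89.77°
|D| = √(184250² + 309250²) ≈ 3.5998e+05, ∠D ≈ 59.21°
|L| = 1250 / 3.5998e+05 ≈ 0.0034724
Gain = 20 log₁₀(0.0034724) ≈ -49.19 dB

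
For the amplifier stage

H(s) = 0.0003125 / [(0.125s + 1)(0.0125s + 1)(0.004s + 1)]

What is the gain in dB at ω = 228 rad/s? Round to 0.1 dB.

At ω = 228 rad/s:
pole (1 + j228·0.125) = 1 + j28.5 → |·| ≈ 28.518, ∠ ≈ 87.99°
pole (1 + j228·0.0125) = 1 + j2.85 → |·| ≈ 3.0203, ∠ ≈ 70.67°
pole (1 + j228·0.004) = 1 + j0.912 → |·| ≈ 1.3534, ∠ ≈ 42.36°
|H| = 0.0003125 · 1 / (28.518 · 3.0203 · 1.3534) ≈ 2.6807e-06
Gain = 20 log₁₀(2.6807e-06) ≈ -111.44 dB

-111.4 dB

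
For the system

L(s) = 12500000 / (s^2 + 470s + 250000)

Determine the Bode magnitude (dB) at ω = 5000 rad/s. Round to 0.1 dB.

-6.0 dB

At s = jω = j5000:
quadratic: (j5000)² + 470·j5000 + 250000 = -24750000 + j2350000 → |·| ≈ 2.4861e+07, ∠ ≈ 174.58°
|L| = 12500000 / 2.4861e+07 ≈ 0.5028
Gain = 20 log₁₀(0.5028) ≈ -5.97 dB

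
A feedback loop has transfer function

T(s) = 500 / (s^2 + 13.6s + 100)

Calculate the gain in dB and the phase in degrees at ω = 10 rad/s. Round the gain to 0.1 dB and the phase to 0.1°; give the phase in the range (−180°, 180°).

At s = jω = j10:
quadratic: (j10)² + 13.6·j10 + 100 = 0 + j136 → |·| ≈ 136, ∠ ≈ 90.00°
|T| = 500 / 136 ≈ 3.6765
Gain = 20 log₁₀(3.6765) ≈ 11.31 dB
∠T = 0.00° − 90.00° = -90.00°

11.3 dB, -90.0°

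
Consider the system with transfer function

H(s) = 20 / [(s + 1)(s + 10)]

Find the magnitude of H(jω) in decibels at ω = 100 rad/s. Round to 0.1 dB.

-54.0 dB

At s = jω = j100:
pole (s+1): 1 + j100 → |·| = √(1²+100²) = √10001 ≈ 100, ∠ = arctan(100/1) ≈ 89.43°
pole (s+10): 10 + j100 → |·| = √(10²+100²) = √10100 ≈ 100.5, ∠ = arctan(100/10) ≈ 84.29°
|H| = 20 / 10050 ≈ 0.00199
Gain = 20 log₁₀(0.00199) ≈ -54.02 dB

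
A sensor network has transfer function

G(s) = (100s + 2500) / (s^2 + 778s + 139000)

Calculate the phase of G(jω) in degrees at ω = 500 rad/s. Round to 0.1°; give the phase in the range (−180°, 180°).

Substitute s = j500:
Numerator: 100(j500) + 2500 = 2500 + j50000
Denominator: (j500)^2 + 778(j500) + 139000 = -111000 + j389000
|N| = √(2500² + 50000²) ≈ 50062, ∠N ≈ 87.14°
|D| = √(111000² + 389000²) ≈ 4.0453e+05, ∠D ≈ 105.93°
∠G = 87.14° − 105.93° = -18.79°

-18.8°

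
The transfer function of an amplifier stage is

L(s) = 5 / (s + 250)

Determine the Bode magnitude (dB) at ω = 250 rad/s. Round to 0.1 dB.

-37.0 dB

At s = jω = j250:
pole (s+250): 250 + j250 → |·| = √(250²+250²) = √125000 ≈ 353.55, ∠ = arctan(250/250) ≈ 45.00°
|L| = 5 / 353.55 ≈ 0.014142
Gain = 20 log₁₀(0.014142) ≈ -36.99 dB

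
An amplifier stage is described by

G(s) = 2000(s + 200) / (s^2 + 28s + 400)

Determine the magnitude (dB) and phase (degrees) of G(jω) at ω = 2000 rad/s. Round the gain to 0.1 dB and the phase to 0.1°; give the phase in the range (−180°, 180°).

0.0 dB, -94.9°

At s = jω = j2000:
zero (s+200): 200 + j2000 → |·| = √(200²+2000²) = √4040000 ≈ 2010, ∠ = arctan(2000/200) ≈ 84.29°
quadratic: (j2000)² + 28·j2000 + 400 = -3999600 + j56000 → |·| ≈ 4e+06, ∠ ≈ 179.20°
|G| = 2000 · 2010 / 4e+06 ≈ 1.005
Gain = 20 log₁₀(1.005) ≈ 0.04 dB
∠G = 84.29° − 179.20° = -94.91°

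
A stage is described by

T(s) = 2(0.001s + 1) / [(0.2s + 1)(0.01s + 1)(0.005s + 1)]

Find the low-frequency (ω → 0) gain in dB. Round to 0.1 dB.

T(0) = 2 · 1 / 1 = 2
20 log₁₀(2) ≈ 6.02 dB

6.0 dB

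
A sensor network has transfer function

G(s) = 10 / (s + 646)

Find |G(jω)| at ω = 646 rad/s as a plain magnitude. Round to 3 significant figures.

0.0109

Substitute s = j646:
Numerator: 10 = 10 + j0
Denominator: (j646) + 646 = 646 + j646
|N| = √(10² + 0²) ≈ 10, ∠N ≈ 0.00°
|D| = √(646² + 646²) ≈ 913.58, ∠D ≈ 45.00°
|G| = 10 / 913.58 ≈ 0.010946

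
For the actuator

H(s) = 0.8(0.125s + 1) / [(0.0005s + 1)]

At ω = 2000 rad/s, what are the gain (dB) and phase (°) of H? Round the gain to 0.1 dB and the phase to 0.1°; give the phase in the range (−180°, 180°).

At ω = 2000 rad/s:
zero (1 + j2000·0.125) = 1 + j250 → |·| ≈ 250, ∠ ≈ 89.77°
pole (1 + j2000·0.0005) = 1 + j1 → |·| ≈ 1.4142, ∠ ≈ 45.00°
|H| = 0.8 · 250 / (1.4142) ≈ 141.42
Gain = 20 log₁₀(141.42) ≈ 43.01 dB
∠H = (89.77°) − (45.00°) = 44.77°

43.0 dB, 44.8°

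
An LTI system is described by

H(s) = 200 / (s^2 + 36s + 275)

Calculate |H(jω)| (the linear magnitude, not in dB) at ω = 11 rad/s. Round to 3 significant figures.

Substitute s = j11:
Numerator: 200 = 200 + j0
Denominator: (j11)^2 + 36(j11) + 275 = 154 + j396
|N| = √(200² + 0²) ≈ 200, ∠N ≈ 0.00°
|D| = √(154² + 396²) ≈ 424.89, ∠D ≈ 68.75°
|H| = 200 / 424.89 ≈ 0.47071

0.471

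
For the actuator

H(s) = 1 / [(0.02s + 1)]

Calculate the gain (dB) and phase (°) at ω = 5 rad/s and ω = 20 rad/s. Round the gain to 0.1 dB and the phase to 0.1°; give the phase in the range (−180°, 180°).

ω = 5: -0.0 dB, -5.7°; ω = 20: -0.6 dB, -21.8°

At ω = 5 rad/s:
pole (1 + j5·0.02) = 1 + j0.1 → |·| ≈ 1.005, ∠ ≈ 5.71°
|H| = 1 · 1 / (1.005) ≈ 0.99502
Gain = 20 log₁₀(0.99502) ≈ -0.04 dB
∠H = (0°) − (5.71°) = -5.71°

At ω = 20 rad/s:
pole (1 + j20·0.02) = 1 + j0.4 → |·| ≈ 1.077, ∠ ≈ 21.80°
|H| = 1 · 1 / (1.077) ≈ 0.92851
Gain = 20 log₁₀(0.92851) ≈ -0.64 dB
∠H = (0°) − (21.80°) = -21.80°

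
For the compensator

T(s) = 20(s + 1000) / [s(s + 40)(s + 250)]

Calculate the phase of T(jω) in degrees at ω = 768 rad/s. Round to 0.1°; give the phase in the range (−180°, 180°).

At s = jω = j768:
zero (s+1000): 1000 + j768 → |·| = √(1000²+768²) = √1589824 ≈ 1260.9, ∠ = arctan(768/1000) ≈ 37.52°
pole (s+40): 40 + j768 → |·| = √(40²+768²) = √591424 ≈ 769.04, ∠ = arctan(768/40) ≈ 87.02°
pole (s+250): 250 + j768 → |·| = √(250²+768²) = √652324 ≈ 807.67, ∠ = arctan(768/250) ≈ 71.97°
pole at origin: |s| = 768, ∠ = 90.00° (in denominator)
∠T = 37.52° − 248.99° = -211.47° ≡ 148.53° (principal value)

148.5°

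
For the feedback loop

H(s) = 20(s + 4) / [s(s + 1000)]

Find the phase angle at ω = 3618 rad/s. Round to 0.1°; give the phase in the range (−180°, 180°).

-74.6°

At s = jω = j3618:
zero (s+4): 4 + j3618 → |·| = √(4²+3618²) = √13089940 ≈ 3618, ∠ = arctan(3618/4) ≈ 89.94°
pole (s+1000): 1000 + j3618 → |·| = √(1000²+3618²) = √14089924 ≈ 3753.7, ∠ = arctan(3618/1000) ≈ 74.55°
pole at origin: |s| = 3618, ∠ = 90.00° (in denominator)
∠H = 89.94° − 164.55° = -74.61°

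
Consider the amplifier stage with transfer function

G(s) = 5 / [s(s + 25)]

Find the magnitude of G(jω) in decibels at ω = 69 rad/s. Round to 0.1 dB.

-60.1 dB

At s = jω = j69:
pole (s+25): 25 + j69 → |·| = √(25²+69²) = √5386 ≈ 73.389, ∠ = arctan(69/25) ≈ 70.08°
pole at origin: |s| = 69, ∠ = 90.00° (in denominator)
|G| = 5 / 5063.8 ≈ 0.0009874
Gain = 20 log₁₀(0.0009874) ≈ -60.11 dB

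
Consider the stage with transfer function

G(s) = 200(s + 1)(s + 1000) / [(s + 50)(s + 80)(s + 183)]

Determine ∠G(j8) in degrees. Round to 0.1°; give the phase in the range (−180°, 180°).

66.0°

At s = jω = j8:
zero (s+1): 1 + j8 → |·| = √(1²+8²) = √65 ≈ 8.0623, ∠ = arctan(8/1) ≈ 82.87°
zero (s+1000): 1000 + j8 → |·| = √(1000²+8²) = √1000064 ≈ 1000, ∠ = arctan(8/1000) ≈ 0.46°
pole (s+50): 50 + j8 → |·| = √(50²+8²) = √2564 ≈ 50.636, ∠ = arctan(8/50) ≈ 9.09°
pole (s+80): 80 + j8 → |·| = √(80²+8²) = √6464 ≈ 80.399, ∠ = arctan(8/80) ≈ 5.71°
pole (s+183): 183 + j8 → |·| = √(183²+8²) = √33553 ≈ 183.17, ∠ = arctan(8/183) ≈ 2.50°
∠G = 83.33° − 17.30° = 66.03°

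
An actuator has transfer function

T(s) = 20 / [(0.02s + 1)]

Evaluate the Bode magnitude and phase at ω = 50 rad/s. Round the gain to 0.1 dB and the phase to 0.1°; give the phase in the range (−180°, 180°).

23.0 dB, -45.0°

At ω = 50 rad/s:
pole (1 + j50·0.02) = 1 + j1 → |·| ≈ 1.4142, ∠ ≈ 45.00°
|T| = 20 · 1 / (1.4142) ≈ 14.142
Gain = 20 log₁₀(14.142) ≈ 23.01 dB
∠T = (0°) − (45.00°) = -45.00°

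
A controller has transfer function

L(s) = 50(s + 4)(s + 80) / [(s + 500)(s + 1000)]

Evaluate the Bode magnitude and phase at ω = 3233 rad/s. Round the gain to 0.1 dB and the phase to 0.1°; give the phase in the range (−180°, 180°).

At s = jω = j3233:
zero (s+4): 4 + j3233 → |·| = √(4²+3233²) = √10452305 ≈ 3233, ∠ = arctan(3233/4) ≈ 89.93°
zero (s+80): 80 + j3233 → |·| = √(80²+3233²) = √10458689 ≈ 3234, ∠ = arctan(3233/80) ≈ 88.58°
pole (s+500): 500 + j3233 → |·| = √(500²+3233²) = √10702289 ≈ 3271.4, ∠ = arctan(3233/500) ≈ 81.21°
pole (s+1000): 1000 + j3233 → |·| = √(1000²+3233²) = √11452289 ≈ 3384.1, ∠ = arctan(3233/1000) ≈ 72.81°
|L| = 50 · 1.0456e+07 / 1.1071e+07 ≈ 47.222
Gain = 20 log₁₀(47.222) ≈ 33.48 dB
∠L = 178.51° − 154.02° = 24.49°

33.5 dB, 24.5°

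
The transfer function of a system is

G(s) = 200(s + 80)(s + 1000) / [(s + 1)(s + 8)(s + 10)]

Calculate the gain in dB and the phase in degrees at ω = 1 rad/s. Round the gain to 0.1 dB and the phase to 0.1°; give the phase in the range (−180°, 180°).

At s = jω = j1:
zero (s+80): 80 + j1 → |·| = √(80²+1²) = √6401 ≈ 80.006, ∠ = arctan(1/80) ≈ 0.72°
zero (s+1000): 1000 + j1 → |·| = √(1000²+1²) = √1000001 ≈ 1000, ∠ = arctan(1/1000) ≈ 0.06°
pole (s+1): 1 + j1 → |·| = √(1²+1²) = √2 ≈ 1.4142, ∠ = arctan(1/1) ≈ 45.00°
pole (s+8): 8 + j1 → |·| = √(8²+1²) = √65 ≈ 8.0623, ∠ = arctan(1/8) ≈ 7.13°
pole (s+10): 10 + j1 → |·| = √(10²+1²) = √101 ≈ 10.05, ∠ = arctan(1/10) ≈ 5.71°
|G| = 200 · 80006 / 114.59 ≈ 1.3964e+05
Gain = 20 log₁₀(1.3964e+05) ≈ 102.90 dB
∠G = 0.78° − 57.84° = -57.06°

102.9 dB, -57.1°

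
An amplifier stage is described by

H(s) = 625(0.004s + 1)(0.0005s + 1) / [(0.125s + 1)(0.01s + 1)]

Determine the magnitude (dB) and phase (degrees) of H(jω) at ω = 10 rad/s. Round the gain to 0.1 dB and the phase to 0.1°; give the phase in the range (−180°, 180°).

At ω = 10 rad/s:
zero (1 + j10·0.004) = 1 + j0.04 → |·| ≈ 1.0008, ∠ ≈ 2.29°
zero (1 + j10·0.0005) = 1 + j0.005 → |·| ≈ 1, ∠ ≈ 0.29°
pole (1 + j10·0.125) = 1 + j1.25 → |·| ≈ 1.6008, ∠ ≈ 51.34°
pole (1 + j10·0.01) = 1 + j0.1 → |·| ≈ 1.005, ∠ ≈ 5.71°
|H| = 625 · 1.0008 · 1 / (1.6008 · 1.005) ≈ 388.8
Gain = 20 log₁₀(388.8) ≈ 51.79 dB
∠H = (2.29° + 0.29°) − (51.34° + 5.71°) = -54.47°

51.8 dB, -54.5°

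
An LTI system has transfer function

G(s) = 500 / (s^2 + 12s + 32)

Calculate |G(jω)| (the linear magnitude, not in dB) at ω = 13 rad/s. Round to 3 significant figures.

2.41

Substitute s = j13:
Numerator: 500 = 500 + j0
Denominator: (j13)^2 + 12(j13) + 32 = -137 + j156
|N| = √(500² + 0²) ≈ 500, ∠N ≈ 0.00°
|D| = √(137² + 156²) ≈ 207.62, ∠D ≈ 131.29°
|G| = 500 / 207.62 ≈ 2.4082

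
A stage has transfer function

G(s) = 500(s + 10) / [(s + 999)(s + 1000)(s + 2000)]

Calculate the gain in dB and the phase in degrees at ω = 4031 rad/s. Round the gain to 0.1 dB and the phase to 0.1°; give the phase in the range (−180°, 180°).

At s = jω = j4031:
zero (s+10): 10 + j4031 → |·| = √(10²+4031²) = √16249061 ≈ 4031, ∠ = arctan(4031/10) ≈ 89.86°
pole (s+999): 999 + j4031 → |·| = √(999²+4031²) = √17246962 ≈ 4152.9, ∠ = arctan(4031/999) ≈ 76.08°
pole (s+1000): 1000 + j4031 → |·| = √(1000²+4031²) = √17248961 ≈ 4153.2, ∠ = arctan(4031/1000) ≈ 76.07°
pole (s+2000): 2000 + j4031 → |·| = √(2000²+4031²) = √20248961 ≈ 4499.9, ∠ = arctan(4031/2000) ≈ 63.61°
|G| = 500 · 4031 / 7.7613e+10 ≈ 2.5969e-05
Gain = 20 log₁₀(2.5969e-05) ≈ -91.71 dB
∠G = 89.86° − 215.76° = -125.90°

-91.7 dB, -125.9°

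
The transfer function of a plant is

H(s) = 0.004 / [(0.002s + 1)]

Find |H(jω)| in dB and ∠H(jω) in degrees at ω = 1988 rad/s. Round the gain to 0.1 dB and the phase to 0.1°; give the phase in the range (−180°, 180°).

At ω = 1988 rad/s:
pole (1 + j1988·0.002) = 1 + j3.976 → |·| ≈ 4.0998, ∠ ≈ 75.88°
|H| = 0.004 · 1 / (4.0998) ≈ 0.00097566
Gain = 20 log₁₀(0.00097566) ≈ -60.21 dB
∠H = (0°) − (75.88°) = -75.88°

-60.2 dB, -75.9°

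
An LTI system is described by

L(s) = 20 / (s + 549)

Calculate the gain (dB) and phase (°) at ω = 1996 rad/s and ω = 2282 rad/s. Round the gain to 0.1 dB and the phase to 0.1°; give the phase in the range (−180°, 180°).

ω = 1996: -40.3 dB, -74.6°; ω = 2282: -41.4 dB, -76.5°

At s = jω = j1996:
pole (s+549): 549 + j1996 → |·| = √(549²+1996²) = √4285417 ≈ 2070.1, ∠ = arctan(1996/549) ≈ 74.62°
|L| = 20 / 2070.1 ≈ 0.0096614
Gain = 20 log₁₀(0.0096614) ≈ -40.30 dB
∠L = 0.00° − 74.62° = -74.62°

At s = jω = j2282:
pole (s+549): 549 + j2282 → |·| = √(549²+2282²) = √5508925 ≈ 2347.1, ∠ = arctan(2282/549) ≈ 76.47°
|L| = 20 / 2347.1 ≈ 0.0085212
Gain = 20 log₁₀(0.0085212) ≈ -41.39 dB
∠L = 0.00° − 76.47° = -76.47°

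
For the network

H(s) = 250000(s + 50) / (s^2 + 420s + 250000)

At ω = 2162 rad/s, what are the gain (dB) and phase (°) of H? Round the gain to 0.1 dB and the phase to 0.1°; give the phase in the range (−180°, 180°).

41.6 dB, -79.7°

At s = jω = j2162:
zero (s+50): 50 + j2162 → |·| = √(50²+2162²) = √4676744 ≈ 2162.6, ∠ = arctan(2162/50) ≈ 88.68°
quadratic: (j2162)² + 420·j2162 + 250000 = -4424244 + j908040 → |·| ≈ 4.5165e+06, ∠ ≈ 168.40°
|H| = 250000 · 2162.6 / 4.5165e+06 ≈ 119.71
Gain = 20 log₁₀(119.71) ≈ 41.56 dB
∠H = 88.68° − 168.40° = -79.72°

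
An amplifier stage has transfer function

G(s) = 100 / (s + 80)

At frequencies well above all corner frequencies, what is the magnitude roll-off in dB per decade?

Each pole contributes −20 dB/decade at high frequency; each zero contributes +20 dB/decade.
Net: 0 zero(s) − 1 pole(s) → -20 dB/decade.

-20 dB/decade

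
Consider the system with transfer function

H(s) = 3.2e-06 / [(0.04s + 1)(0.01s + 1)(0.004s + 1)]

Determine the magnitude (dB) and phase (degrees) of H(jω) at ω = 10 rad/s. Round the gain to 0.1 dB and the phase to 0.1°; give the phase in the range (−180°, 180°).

At ω = 10 rad/s:
pole (1 + j10·0.04) = 1 + j0.4 → |·| ≈ 1.077, ∠ ≈ 21.80°
pole (1 + j10·0.01) = 1 + j0.1 → |·| ≈ 1.005, ∠ ≈ 5.71°
pole (1 + j10·0.004) = 1 + j0.04 → |·| ≈ 1.0008, ∠ ≈ 2.29°
|H| = 3.2e-06 · 1 / (1.077 · 1.005 · 1.0008) ≈ 2.9541e-06
Gain = 20 log₁₀(2.9541e-06) ≈ -110.59 dB
∠H = (0°) − (21.80° + 5.71° + 2.29°) = -29.80°

-110.6 dB, -29.8°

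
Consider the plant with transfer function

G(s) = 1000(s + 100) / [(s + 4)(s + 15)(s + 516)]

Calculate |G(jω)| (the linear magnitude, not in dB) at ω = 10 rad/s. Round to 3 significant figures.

1.00

At s = jω = j10:
zero (s+100): 100 + j10 → |·| = √(100²+10²) = √10100 ≈ 100.5, ∠ = arctan(10/100) ≈ 5.71°
pole (s+4): 4 + j10 → |·| = √(4²+10²) = √116 ≈ 10.77, ∠ = arctan(10/4) ≈ 68.20°
pole (s+15): 15 + j10 → |·| = √(15²+10²) = √325 ≈ 18.028, ∠ = arctan(10/15) ≈ 33.69°
pole (s+516): 516 + j10 → |·| = √(516²+10²) = √266356 ≈ 516.1, ∠ = arctan(10/516) ≈ 1.11°
|G| = 1000 · 100.5 / 1.0021e+05 ≈ 1.0029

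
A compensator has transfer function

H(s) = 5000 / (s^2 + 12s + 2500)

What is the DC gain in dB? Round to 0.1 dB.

6.0 dB

H(0) = 5000 / 2500 = 2
20 log₁₀(2) ≈ 6.02 dB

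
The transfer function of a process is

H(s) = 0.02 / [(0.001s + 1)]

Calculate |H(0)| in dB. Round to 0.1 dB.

H(0) = 0.02 · 1 / 1 = 0.02
20 log₁₀(0.02) ≈ -33.98 dB

-34.0 dB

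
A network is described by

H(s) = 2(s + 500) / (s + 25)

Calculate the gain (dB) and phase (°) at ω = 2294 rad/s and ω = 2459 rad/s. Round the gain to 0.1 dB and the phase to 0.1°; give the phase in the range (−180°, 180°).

At s = jω = j2294:
zero (s+500): 500 + j2294 → |·| = √(500²+2294²) = √5512436 ≈ 2347.9, ∠ = arctan(2294/500) ≈ 77.70°
pole (s+25): 25 + j2294 → |·| = √(25²+2294²) = √5263061 ≈ 2294.1, ∠ = arctan(2294/25) ≈ 89.38°
|H| = 2 · 2347.9 / 2294.1 ≈ 2.0469
Gain = 20 log₁₀(2.0469) ≈ 6.22 dB
∠H = 77.70° − 89.38° = -11.68°

At s = jω = j2459:
zero (s+500): 500 + j2459 → |·| = √(500²+2459²) = √6296681 ≈ 2509.3, ∠ = arctan(2459/500) ≈ 78.51°
pole (s+25): 25 + j2459 → |·| = √(25²+2459²) = √6047306 ≈ 2459.1, ∠ = arctan(2459/25) ≈ 89.42°
|H| = 2 · 2509.3 / 2459.1 ≈ 2.0408
Gain = 20 log₁₀(2.0408) ≈ 6.20 dB
∠H = 78.51° − 89.42° = -10.91°

ω = 2294: 6.2 dB, -11.7°; ω = 2459: 6.2 dB, -10.9°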